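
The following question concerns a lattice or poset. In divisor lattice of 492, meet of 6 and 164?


In a divisor lattice, meet = gcd (greatest common divisor).
By Euclidean algorithm or factoring: gcd(6,164) = 2


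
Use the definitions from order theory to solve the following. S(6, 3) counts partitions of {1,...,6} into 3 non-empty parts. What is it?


S(n,k) = k*S(n-1,k) + S(n-1,k-1).
S(5,3) = 25, S(5,2) = 15
S(6,3) = 3*25 + 15 = 75 + 15
S(6,3) = 90


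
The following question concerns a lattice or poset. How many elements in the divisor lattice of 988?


Divisors of 988: [1, 2, 4, 13, 19, 26, 38, 52, 76, 247, 494, 988]
Count: 12


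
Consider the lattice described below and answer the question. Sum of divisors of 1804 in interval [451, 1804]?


Interval [451,1804] in divisors of 1804: [451, 902, 1804]
Sum = 3157


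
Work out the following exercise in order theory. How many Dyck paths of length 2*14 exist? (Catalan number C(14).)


C(n) = C(2n, n) / (n+1).
C(28, 14) = 40116600
C(14) = 40116600 / 15 = 2674440


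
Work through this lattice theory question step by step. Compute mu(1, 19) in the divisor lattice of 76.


In a divisor lattice, mu(a,b) = mu(b/a) where mu is the classical Mobius function.
b/a = 19/1 = 19
Prime factorization of 19: primes [19]
19 is squarefree with 1 prime factor(s), so mu(19) = (-1)^1 = -1


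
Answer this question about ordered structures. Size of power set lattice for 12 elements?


Power set = 2^n.
2^12 = 4096


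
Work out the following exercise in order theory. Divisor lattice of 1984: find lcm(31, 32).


In a divisor lattice, join = lcm (least common multiple).
gcd(31,32) = 1
lcm(31,32) = 31*32/gcd = 992/1 = 992


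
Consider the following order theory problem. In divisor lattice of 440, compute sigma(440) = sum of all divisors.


sigma(n) = sum of divisors.
Divisors of 440: [1, 2, 4, 5, 8, 10, 11, 20, 22, 40, 44, 55, 88, 110, 220, 440]
Sum = 1080


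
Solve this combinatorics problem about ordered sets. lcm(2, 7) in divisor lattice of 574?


Join=lcm.
gcd(2,7)=1
lcm=14


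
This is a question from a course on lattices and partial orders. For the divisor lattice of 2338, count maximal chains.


A maximal chain goes from the minimum element to a maximal element via cover relations.
Counting all min-to-max paths in the cover graph.
Total maximal chains: 6


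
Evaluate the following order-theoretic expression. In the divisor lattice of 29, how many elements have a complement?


An element a is complemented if some b has a meet b = bottom, a join b = top.
a is complemented iff gcd(a, n/a)=1, i.e. a is a unitary divisor of 29.
Complemented elements: 1, 29
Count: 2


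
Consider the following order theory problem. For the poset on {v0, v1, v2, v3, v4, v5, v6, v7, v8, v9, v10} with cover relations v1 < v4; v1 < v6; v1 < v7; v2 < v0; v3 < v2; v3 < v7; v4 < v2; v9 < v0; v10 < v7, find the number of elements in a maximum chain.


A chain is a totally ordered subset; we count the number of elements in a maximum chain.
Compute, for each element x, the size of the longest chain ending at x:
  v1: 1
  v3: 1
  v5: 1
  v8: 1
  v9: 1
  v10: 1
  ...
A maximum chain: v1 < v4 < v2 < v0
Number of elements in the longest chain: 4


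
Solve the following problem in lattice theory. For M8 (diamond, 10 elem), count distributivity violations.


Distributive law: a ^ (b v c) = (a ^ b) v (a ^ c).
Check all 10^3 = 1000 ordered triples (a,b,c).
  e.g. a=a1, b=a2, c=a3: lhs=a1 != rhs=0
  e.g. a=a1, b=a2, c=a4: lhs=a1 != rhs=0
Total violating triples: 336


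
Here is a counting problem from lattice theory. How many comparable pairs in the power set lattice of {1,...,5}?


A comparable pair {a,b} has a < b or b < a in the order.
Count unordered pairs where one element is strictly below the other.
Examples: {{},{1}}, {{},{2}}, {{},{3}}, {{},{4}}, ...
Total comparable pairs: 211


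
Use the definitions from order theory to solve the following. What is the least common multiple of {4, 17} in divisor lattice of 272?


In a divisor lattice, join = lcm (least common multiple).
Compute lcm iteratively: start with first element, then lcm(current, next).
Elements: [4, 17]
lcm(4,17) = 68
Final lcm = 68


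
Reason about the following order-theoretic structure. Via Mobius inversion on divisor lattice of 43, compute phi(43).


phi(n) = n * prod_{p|n} (1 - 1/p).
Prime divisors of 43: [43]
phi(43) = 43 * (1 - 1/43)
phi(43) = 42


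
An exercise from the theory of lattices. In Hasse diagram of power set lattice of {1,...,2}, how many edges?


A cover relation a -< b holds when a < b with no c strictly between.
Cover relations:
  {} -< {1}
  {} -< {2}
  {1} -< {1,2}
  {2} -< {1,2}
Total: 4


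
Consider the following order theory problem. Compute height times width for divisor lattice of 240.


Height = length of longest chain minus 1; width = size of largest antichain.
A maximum chain: 1 | 5 | 15 | 30 | 60 | 120 | 240  (height 6).
A maximum antichain: {4, 6, 10, 15}  (width 4).
Product = 6 * 4 = 24


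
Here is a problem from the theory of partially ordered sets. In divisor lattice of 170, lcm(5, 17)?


Join=lcm.
gcd(5,17)=1
lcm=85


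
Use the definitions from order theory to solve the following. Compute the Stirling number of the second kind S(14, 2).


S(n,k) = k*S(n-1,k) + S(n-1,k-1).
S(13,2) = 4095, S(13,1) = 1
S(14,2) = 2*4095 + 1 = 8190 + 1
S(14,2) = 8191


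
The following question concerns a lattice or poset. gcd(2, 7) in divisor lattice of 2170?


Meet=gcd.
gcd(2,7)=1


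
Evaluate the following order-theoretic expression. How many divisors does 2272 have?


Divisors of 2272: [1, 2, 4, 8, 16, 32, 71, 142, 284, 568, 1136, 2272]
Count: 12


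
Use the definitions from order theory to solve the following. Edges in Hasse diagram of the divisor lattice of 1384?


A cover relation a -< b holds when a < b with no c strictly between.
Cover relations:
  1 -< 2
  1 -< 173
  2 -< 4
  2 -< 346
  4 -< 8
  4 -< 692
  8 -< 1384
  173 -< 346
  ...2 more
Total: 10


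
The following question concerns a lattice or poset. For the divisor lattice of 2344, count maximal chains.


A maximal chain goes from the minimum element to a maximal element via cover relations.
Counting all min-to-max paths in the cover graph.
Total maximal chains: 4


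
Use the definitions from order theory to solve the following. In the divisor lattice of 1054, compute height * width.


Height = length of longest chain minus 1; width = size of largest antichain.
A maximum chain: 1 | 31 | 527 | 1054  (height 3).
A maximum antichain: {2, 17, 31}  (width 3).
Product = 3 * 3 = 9


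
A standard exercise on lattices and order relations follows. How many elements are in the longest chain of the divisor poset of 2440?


A chain is a totally ordered subset; we count the number of elements in a maximum chain.
Compute, for each element x, the size of the longest chain ending at x:
  1: 1
  2: 2
  5: 2
  61: 2
  4: 3
  8: 4
  ...
A maximum chain: 1 < 2 < 4 < 8 < 40 < 2440
Number of elements in the longest chain: 6


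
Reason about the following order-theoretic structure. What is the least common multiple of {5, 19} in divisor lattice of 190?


In a divisor lattice, join = lcm (least common multiple).
Compute lcm iteratively: start with first element, then lcm(current, next).
Elements: [5, 19]
lcm(5,19) = 95
Final lcm = 95


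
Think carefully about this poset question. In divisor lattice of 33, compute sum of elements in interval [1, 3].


Interval [1,3] in divisors of 33: [1, 3]
Sum = 4


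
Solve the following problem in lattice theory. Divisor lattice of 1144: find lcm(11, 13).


In a divisor lattice, join = lcm (least common multiple).
gcd(11,13) = 1
lcm(11,13) = 11*13/gcd = 143/1 = 143


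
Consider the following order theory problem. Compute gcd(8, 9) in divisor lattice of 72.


In a divisor lattice, meet = gcd (greatest common divisor).
By Euclidean algorithm or factoring: gcd(8,9) = 1


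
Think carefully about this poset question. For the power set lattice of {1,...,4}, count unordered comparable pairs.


A comparable pair {a,b} has a < b or b < a in the order.
Count unordered pairs where one element is strictly below the other.
Examples: {{},{1}}, {{},{2}}, {{},{3}}, {{},{4}}, ...
Total comparable pairs: 65


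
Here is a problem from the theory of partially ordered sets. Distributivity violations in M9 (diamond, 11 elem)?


Distributive law: a ^ (b v c) = (a ^ b) v (a ^ c).
Check all 11^3 = 1331 ordered triples (a,b,c).
  e.g. a=a1, b=a2, c=a3: lhs=a1 != rhs=0
  e.g. a=a1, b=a2, c=a4: lhs=a1 != rhs=0
Total violating triples: 504


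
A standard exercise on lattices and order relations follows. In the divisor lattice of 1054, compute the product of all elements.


Divisors of 1054: [1, 2, 17, 31, 34, 62, 527, 1054]
Product = n^(d(n)/2) = 1054^(8/2)
Product = 1234134359056


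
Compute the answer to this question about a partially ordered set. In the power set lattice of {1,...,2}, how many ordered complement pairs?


Complement pair (a,b): a meet b = bottom, a join b = top.
Here: A intersect B = {} and A union B = {1,...,2}.
Pairs found: ({},{1,2}), ({1},{2}), ({2},{1}), ({1,2},{})
Total ordered pairs: 4


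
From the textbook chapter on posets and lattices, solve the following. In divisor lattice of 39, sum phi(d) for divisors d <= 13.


Divisors of 39 up to 13: [1, 3, 13]
phi values: [1, 2, 12]
Sum = 15


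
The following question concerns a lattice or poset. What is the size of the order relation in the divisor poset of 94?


The order relation is {(a,b) : a <= b}, reflexive so it includes (a,a).
Examples: (1,1), (1,2), (1,47), (1,94), (2,2), ...
Total ordered pairs: 9


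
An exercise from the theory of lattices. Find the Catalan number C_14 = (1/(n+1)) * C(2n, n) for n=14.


C(n) = C(2n, n) / (n+1).
C(28, 14) = 40116600
C(14) = 40116600 / 15 = 2674440


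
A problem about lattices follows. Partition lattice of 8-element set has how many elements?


B(n) = number of set partitions of an n-element set.
B(n) satisfies the recurrence: B(n+1) = sum_k C(n,k)*B(k).
B(8) = 4140


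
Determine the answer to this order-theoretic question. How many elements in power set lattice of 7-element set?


Power set = 2^n.
2^7 = 128


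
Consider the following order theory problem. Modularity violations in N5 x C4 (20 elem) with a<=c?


Modular law: if a <= c then a v (b ^ c) = (a v b) ^ c.
Check all triples (a,b,c) with a <= c among 20 elements.
  e.g. a=(a,0), b=(c,0), c=(b,0): lhs=(a,0) != rhs=(b,0)
  e.g. a=(a,0), b=(c,1), c=(b,0): lhs=(a,0) != rhs=(b,0)
Total violating triples: 40


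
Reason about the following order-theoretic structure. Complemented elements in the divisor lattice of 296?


An element a is complemented if some b has a meet b = bottom, a join b = top.
a is complemented iff gcd(a, n/a)=1, i.e. a is a unitary divisor of 296.
Complemented elements: 1, 8, 37, 296
Count: 4


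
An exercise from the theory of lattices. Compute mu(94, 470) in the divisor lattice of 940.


In a divisor lattice, mu(a,b) = mu(b/a) where mu is the classical Mobius function.
b/a = 470/94 = 5
Prime factorization of 5: primes [5]
5 is squarefree with 1 prime factor(s), so mu(5) = (-1)^1 = -1


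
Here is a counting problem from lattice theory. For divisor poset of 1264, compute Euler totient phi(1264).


phi(n) = n * prod_{p|n} (1 - 1/p).
Prime divisors of 1264: [2, 79]
phi(1264) = 1264 * (1 - 1/2) * (1 - 1/79)
phi(1264) = 624


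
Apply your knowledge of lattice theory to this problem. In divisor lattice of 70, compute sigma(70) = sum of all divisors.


sigma(n) = sum of divisors.
Divisors of 70: [1, 2, 5, 7, 10, 14, 35, 70]
Sum = 144


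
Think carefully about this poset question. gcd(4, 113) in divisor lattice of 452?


Meet=gcd.
gcd(4,113)=1


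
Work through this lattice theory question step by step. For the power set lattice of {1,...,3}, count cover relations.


A cover relation a -< b holds when a < b with no c strictly between.
Cover relations:
  {} -< {1}
  {} -< {2}
  {} -< {3}
  {1} -< {1,2}
  {1} -< {1,3}
  {2} -< {1,2}
  {2} -< {2,3}
  {3} -< {1,3}
  ...4 more
Total: 12


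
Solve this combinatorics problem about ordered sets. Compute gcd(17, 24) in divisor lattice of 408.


In a divisor lattice, meet = gcd (greatest common divisor).
By Euclidean algorithm or factoring: gcd(17,24) = 1


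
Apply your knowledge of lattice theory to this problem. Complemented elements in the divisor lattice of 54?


An element a is complemented if some b has a meet b = bottom, a join b = top.
a is complemented iff gcd(a, n/a)=1, i.e. a is a unitary divisor of 54.
Complemented elements: 1, 2, 27, 54
Count: 4


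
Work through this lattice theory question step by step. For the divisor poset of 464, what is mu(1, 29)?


In a divisor lattice, mu(a,b) = mu(b/a) where mu is the classical Mobius function.
b/a = 29/1 = 29
Prime factorization of 29: primes [29]
29 is squarefree with 1 prime factor(s), so mu(29) = (-1)^1 = -1


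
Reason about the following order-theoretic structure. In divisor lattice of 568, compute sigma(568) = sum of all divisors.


sigma(n) = sum of divisors.
Divisors of 568: [1, 2, 4, 8, 71, 142, 284, 568]
Sum = 1080


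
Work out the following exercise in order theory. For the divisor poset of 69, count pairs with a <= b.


The order relation is {(a,b) : a <= b}, reflexive so it includes (a,a).
Examples: (1,1), (1,23), (1,3), (1,69), (23,23), ...
Total ordered pairs: 9


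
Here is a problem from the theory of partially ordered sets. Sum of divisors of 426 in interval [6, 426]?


Interval [6,426] in divisors of 426: [6, 426]
Sum = 432


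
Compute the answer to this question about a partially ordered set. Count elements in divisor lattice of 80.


Divisors of 80: [1, 2, 4, 5, 8, 10, 16, 20, 40, 80]
Count: 10


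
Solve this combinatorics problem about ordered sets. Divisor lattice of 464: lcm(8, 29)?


Join=lcm.
gcd(8,29)=1
lcm=232


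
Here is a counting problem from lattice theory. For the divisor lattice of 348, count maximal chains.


A maximal chain goes from the minimum element to a maximal element via cover relations.
Counting all min-to-max paths in the cover graph.
Total maximal chains: 12


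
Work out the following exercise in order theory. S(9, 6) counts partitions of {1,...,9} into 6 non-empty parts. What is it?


S(n,k) = k*S(n-1,k) + S(n-1,k-1).
S(8,6) = 266, S(8,5) = 1050
S(9,6) = 6*266 + 1050 = 1596 + 1050
S(9,6) = 2646


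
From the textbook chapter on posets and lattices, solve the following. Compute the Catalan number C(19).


C(n) = C(2n, n) / (n+1).
C(38, 19) = 35345263800
C(19) = 35345263800 / 20 = 1767263190


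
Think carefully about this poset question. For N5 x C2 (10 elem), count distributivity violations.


Distributive law: a ^ (b v c) = (a ^ b) v (a ^ c).
Check all 10^3 = 1000 ordered triples (a,b,c).
  e.g. a=(b,0), b=(a,0), c=(c,0): lhs=(b,0) != rhs=(a,0)
  e.g. a=(b,0), b=(a,0), c=(c,1): lhs=(b,0) != rhs=(a,0)
Total violating triples: 16


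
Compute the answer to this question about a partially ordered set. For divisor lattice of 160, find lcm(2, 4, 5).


In a divisor lattice, join = lcm (least common multiple).
Compute lcm iteratively: start with first element, then lcm(current, next).
Elements: [2, 4, 5]
lcm(2,4) = 4
lcm(4,5) = 20
Final lcm = 20


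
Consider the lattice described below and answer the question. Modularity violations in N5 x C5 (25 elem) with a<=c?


Modular law: if a <= c then a v (b ^ c) = (a v b) ^ c.
Check all triples (a,b,c) with a <= c among 25 elements.
  e.g. a=(a,0), b=(c,0), c=(b,0): lhs=(a,0) != rhs=(b,0)
  e.g. a=(a,0), b=(c,1), c=(b,0): lhs=(a,0) != rhs=(b,0)
Total violating triples: 75


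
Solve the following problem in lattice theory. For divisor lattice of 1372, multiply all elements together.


Divisors of 1372: [1, 2, 4, 7, 14, 28, 49, 98, 196, 343, 686, 1372]
Product = n^(d(n)/2) = 1372^(12/2)
Product = 6669982097041199104


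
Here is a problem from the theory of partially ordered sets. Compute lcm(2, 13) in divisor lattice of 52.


In a divisor lattice, join = lcm (least common multiple).
gcd(2,13) = 1
lcm(2,13) = 2*13/gcd = 26/1 = 26


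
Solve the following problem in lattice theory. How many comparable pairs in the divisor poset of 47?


A comparable pair {a,b} has a < b or b < a in the order.
Count unordered pairs where one element is strictly below the other.
Examples: {1,47}
Total comparable pairs: 1


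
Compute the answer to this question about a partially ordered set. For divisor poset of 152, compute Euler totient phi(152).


phi(n) = n * prod_{p|n} (1 - 1/p).
Prime divisors of 152: [2, 19]
phi(152) = 152 * (1 - 1/2) * (1 - 1/19)
phi(152) = 72


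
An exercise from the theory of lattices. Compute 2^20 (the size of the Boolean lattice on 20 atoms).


Power set = 2^n.
2^20 = 1048576


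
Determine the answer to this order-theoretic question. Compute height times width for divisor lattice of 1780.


Height = length of longest chain minus 1; width = size of largest antichain.
A maximum chain: 1 | 89 | 445 | 890 | 1780  (height 4).
A maximum antichain: {4, 10, 178, 445}  (width 4).
Product = 4 * 4 = 16


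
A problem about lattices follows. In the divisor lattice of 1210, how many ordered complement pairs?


Complement pair (a,b): a meet b = bottom, a join b = top.
Here: gcd(a,b)=1 and lcm(a,b)=1210, i.e. a*b=1210 with a,b coprime.
Pairs found: (1,1210), (2,605), (5,242), (10,121), ... (4 more)
Total ordered pairs: 8


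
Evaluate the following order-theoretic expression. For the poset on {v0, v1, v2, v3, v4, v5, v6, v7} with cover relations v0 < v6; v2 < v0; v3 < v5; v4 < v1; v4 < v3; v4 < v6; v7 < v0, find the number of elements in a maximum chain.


A chain is a totally ordered subset; we count the number of elements in a maximum chain.
Compute, for each element x, the size of the longest chain ending at x:
  v2: 1
  v4: 1
  v7: 1
  v1: 2
  v3: 2
  v0: 2
  ...
A maximum chain: v4 < v3 < v5
Number of elements in the longest chain: 3


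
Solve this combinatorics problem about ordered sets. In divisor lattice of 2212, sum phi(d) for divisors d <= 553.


Divisors of 2212 up to 553: [1, 2, 4, 7, 14, 28, 79, 158, 316, 553]
phi values: [1, 1, 2, 6, 6, 12, 78, 78, 156, 468]
Sum = 808


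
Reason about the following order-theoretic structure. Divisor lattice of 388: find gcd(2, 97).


In a divisor lattice, meet = gcd (greatest common divisor).
By Euclidean algorithm or factoring: gcd(2,97) = 1


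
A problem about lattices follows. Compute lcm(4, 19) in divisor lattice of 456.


In a divisor lattice, join = lcm (least common multiple).
gcd(4,19) = 1
lcm(4,19) = 4*19/gcd = 76/1 = 76


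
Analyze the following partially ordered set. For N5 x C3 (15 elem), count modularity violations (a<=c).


Modular law: if a <= c then a v (b ^ c) = (a v b) ^ c.
Check all triples (a,b,c) with a <= c among 15 elements.
  e.g. a=(a,0), b=(c,0), c=(b,0): lhs=(a,0) != rhs=(b,0)
  e.g. a=(a,0), b=(c,1), c=(b,0): lhs=(a,0) != rhs=(b,0)
Total violating triples: 18


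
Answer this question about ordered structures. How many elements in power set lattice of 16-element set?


Power set = 2^n.
2^16 = 65536


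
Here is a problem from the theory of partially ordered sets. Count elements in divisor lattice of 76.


Divisors of 76: [1, 2, 4, 19, 38, 76]
Count: 6


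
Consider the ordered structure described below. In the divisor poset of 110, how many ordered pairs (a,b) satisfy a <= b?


The order relation is {(a,b) : a <= b}, reflexive so it includes (a,a).
Examples: (1,1), (1,10), (1,11), (1,110), (1,2), ...
Total ordered pairs: 27


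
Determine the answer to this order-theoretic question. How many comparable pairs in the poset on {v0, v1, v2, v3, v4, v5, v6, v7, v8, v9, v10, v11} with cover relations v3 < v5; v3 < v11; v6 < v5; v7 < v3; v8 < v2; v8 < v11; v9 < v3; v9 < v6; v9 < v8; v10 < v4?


A comparable pair {a,b} has a < b or b < a in the order.
Count unordered pairs where one element is strictly below the other.
Examples: {v2,v8}, {v2,v9}, {v3,v5}, {v3,v7}, ...
Total comparable pairs: 15


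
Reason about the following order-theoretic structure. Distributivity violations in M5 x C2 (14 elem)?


Distributive law: a ^ (b v c) = (a ^ b) v (a ^ c).
Check all 14^3 = 2744 ordered triples (a,b,c).
  e.g. a=(a1,0), b=(a2,0), c=(a3,0): lhs=(a1,0) != rhs=(0,0)
  e.g. a=(a1,0), b=(a2,0), c=(a3,1): lhs=(a1,0) != rhs=(0,0)
Total violating triples: 480


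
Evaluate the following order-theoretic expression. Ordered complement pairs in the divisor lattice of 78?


Complement pair (a,b): a meet b = bottom, a join b = top.
Here: gcd(a,b)=1 and lcm(a,b)=78, i.e. a*b=78 with a,b coprime.
Pairs found: (1,78), (2,39), (3,26), (6,13), ... (4 more)
Total ordered pairs: 8


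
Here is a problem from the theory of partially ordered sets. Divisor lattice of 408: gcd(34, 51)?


Meet=gcd.
gcd(34,51)=17


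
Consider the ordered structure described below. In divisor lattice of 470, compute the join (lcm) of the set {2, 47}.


In a divisor lattice, join = lcm (least common multiple).
Compute lcm iteratively: start with first element, then lcm(current, next).
Elements: [2, 47]
lcm(2,47) = 94
Final lcm = 94


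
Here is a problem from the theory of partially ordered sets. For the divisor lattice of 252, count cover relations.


A cover relation a -< b holds when a < b with no c strictly between.
Cover relations:
  1 -< 2
  1 -< 3
  1 -< 7
  2 -< 4
  2 -< 6
  2 -< 14
  3 -< 6
  3 -< 9
  ...25 more
Total: 33


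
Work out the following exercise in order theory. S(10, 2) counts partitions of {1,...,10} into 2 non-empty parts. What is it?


S(n,k) = k*S(n-1,k) + S(n-1,k-1).
S(9,2) = 255, S(9,1) = 1
S(10,2) = 2*255 + 1 = 510 + 1
S(10,2) = 511


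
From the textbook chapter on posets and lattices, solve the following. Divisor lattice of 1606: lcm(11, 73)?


Join=lcm.
gcd(11,73)=1
lcm=803


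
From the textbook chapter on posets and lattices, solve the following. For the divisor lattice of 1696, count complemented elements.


An element a is complemented if some b has a meet b = bottom, a join b = top.
a is complemented iff gcd(a, n/a)=1, i.e. a is a unitary divisor of 1696.
Complemented elements: 1, 32, 53, 1696
Count: 4


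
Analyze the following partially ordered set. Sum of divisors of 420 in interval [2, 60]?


Interval [2,60] in divisors of 420: [2, 4, 6, 10, 12, 20, 30, 60]
Sum = 144


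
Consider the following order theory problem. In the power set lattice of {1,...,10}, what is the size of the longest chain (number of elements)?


A chain is a totally ordered subset; we count the number of elements in a maximum chain.
Compute, for each element x, the size of the longest chain ending at x:
  {}: 1
  {1}: 2
  {2}: 2
  {3}: 2
  {4}: 2
  {5}: 2
  ...
A maximum chain: {} < {1} < {1,2} < {1,2,3} < {1,2,3,4} < {1,2,3,4,5} < {1,2,3,4,5,6} < {1,2,3,4,5,6,7} < {1,2,3,4,5,6,7,8} < {1,2,3,4,5,6,7,8,9} < {1,2,3,4,5,6,7,8,9,10}
Number of elements in the longest chain: 11


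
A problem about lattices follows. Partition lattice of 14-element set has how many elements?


B(n) = number of set partitions of an n-element set.
B(n) satisfies the recurrence: B(n+1) = sum_k C(n,k)*B(k).
B(14) = 190899322


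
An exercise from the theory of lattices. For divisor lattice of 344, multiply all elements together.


Divisors of 344: [1, 2, 4, 8, 43, 86, 172, 344]
Product = n^(d(n)/2) = 344^(8/2)
Product = 14003408896


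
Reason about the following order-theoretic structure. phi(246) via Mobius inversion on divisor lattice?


phi(n) = n * prod_{p|n} (1 - 1/p).
Prime divisors of 246: [2, 3, 41]
phi(246) = 246 * (1 - 1/2) * (1 - 1/3) * (1 - 1/41)
phi(246) = 80


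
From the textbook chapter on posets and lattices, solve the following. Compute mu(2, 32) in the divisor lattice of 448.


In a divisor lattice, mu(a,b) = mu(b/a) where mu is the classical Mobius function.
b/a = 32/2 = 16
Prime factorization of 16: primes [2]
16 is not squarefree, so mu(16) = 0


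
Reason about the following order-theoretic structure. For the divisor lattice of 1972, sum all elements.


sigma(n) = sum of divisors.
Divisors of 1972: [1, 2, 4, 17, 29, 34, 58, 68, 116, 493, 986, 1972]
Sum = 3780


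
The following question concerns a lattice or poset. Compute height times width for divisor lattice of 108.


Height = length of longest chain minus 1; width = size of largest antichain.
A maximum chain: 1 | 3 | 9 | 27 | 54 | 108  (height 5).
A maximum antichain: {4, 6, 9}  (width 3).
Product = 5 * 3 = 15


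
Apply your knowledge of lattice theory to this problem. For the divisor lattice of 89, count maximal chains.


A maximal chain goes from the minimum element to a maximal element via cover relations.
Counting all min-to-max paths in the cover graph.
Total maximal chains: 1


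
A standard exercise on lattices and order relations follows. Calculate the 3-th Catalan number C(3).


C(n) = C(2n, n) / (n+1).
C(6, 3) = 20
C(3) = 20 / 4 = 5


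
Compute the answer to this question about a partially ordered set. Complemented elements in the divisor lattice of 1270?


An element a is complemented if some b has a meet b = bottom, a join b = top.
a is complemented iff gcd(a, n/a)=1, i.e. a is a unitary divisor of 1270.
Complemented elements: 1, 2, 5, 10, 127, 254, ... (2 more)
Count: 8


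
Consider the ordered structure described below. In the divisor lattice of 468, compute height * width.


Height = length of longest chain minus 1; width = size of largest antichain.
A maximum chain: 1 | 13 | 39 | 117 | 234 | 468  (height 5).
A maximum antichain: {4, 6, 9, 26, 39}  (width 5).
Product = 5 * 5 = 25


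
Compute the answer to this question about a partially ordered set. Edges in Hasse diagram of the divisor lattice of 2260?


A cover relation a -< b holds when a < b with no c strictly between.
Cover relations:
  1 -< 2
  1 -< 5
  1 -< 113
  2 -< 4
  2 -< 10
  2 -< 226
  4 -< 20
  4 -< 452
  ...12 more
Total: 20


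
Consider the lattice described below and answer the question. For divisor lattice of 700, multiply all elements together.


Divisors of 700: [1, 2, 4, 5, 7, 10, 14, 20, 25, 28, 35, 50, 70, 100, 140, 175, 350, 700]
Product = n^(d(n)/2) = 700^(18/2)
Product = 40353607000000000000000000


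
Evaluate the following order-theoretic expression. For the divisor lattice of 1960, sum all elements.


sigma(n) = sum of divisors.
Divisors of 1960: [1, 2, 4, 5, 7, 8, 10, 14, 20, 28, 35, 40, 49, 56, 70, 98, 140, 196, 245, 280, 392, 490, 980, 1960]
Sum = 5130


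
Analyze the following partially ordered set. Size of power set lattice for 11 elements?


Power set = 2^n.
2^11 = 2048


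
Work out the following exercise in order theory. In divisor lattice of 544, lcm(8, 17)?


Join=lcm.
gcd(8,17)=1
lcm=136


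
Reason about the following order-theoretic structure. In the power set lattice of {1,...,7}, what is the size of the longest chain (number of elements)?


A chain is a totally ordered subset; we count the number of elements in a maximum chain.
Compute, for each element x, the size of the longest chain ending at x:
  {}: 1
  {1}: 2
  {2}: 2
  {3}: 2
  {4}: 2
  {5}: 2
  ...
A maximum chain: {} < {1} < {1,2} < {1,2,3} < {1,2,3,4} < {1,2,3,4,5} < {1,2,3,4,5,6} < {1,2,3,4,5,6,7}
Number of elements in the longest chain: 8


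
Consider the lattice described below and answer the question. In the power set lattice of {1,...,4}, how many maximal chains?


A maximal chain goes from the minimum element to a maximal element via cover relations.
Counting all min-to-max paths in the cover graph.
Total maximal chains: 24


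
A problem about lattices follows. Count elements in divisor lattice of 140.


Divisors of 140: [1, 2, 4, 5, 7, 10, 14, 20, 28, 35, 70, 140]
Count: 12


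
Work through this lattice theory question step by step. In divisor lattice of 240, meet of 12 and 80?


In a divisor lattice, meet = gcd (greatest common divisor).
By Euclidean algorithm or factoring: gcd(12,80) = 4


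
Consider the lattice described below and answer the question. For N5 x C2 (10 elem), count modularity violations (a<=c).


Modular law: if a <= c then a v (b ^ c) = (a v b) ^ c.
Check all triples (a,b,c) with a <= c among 10 elements.
  e.g. a=(a,0), b=(c,0), c=(b,0): lhs=(a,0) != rhs=(b,0)
  e.g. a=(a,0), b=(c,1), c=(b,0): lhs=(a,0) != rhs=(b,0)
Total violating triples: 6


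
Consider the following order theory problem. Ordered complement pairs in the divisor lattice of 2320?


Complement pair (a,b): a meet b = bottom, a join b = top.
Here: gcd(a,b)=1 and lcm(a,b)=2320, i.e. a*b=2320 with a,b coprime.
Pairs found: (1,2320), (5,464), (16,145), (29,80), ... (4 more)
Total ordered pairs: 8


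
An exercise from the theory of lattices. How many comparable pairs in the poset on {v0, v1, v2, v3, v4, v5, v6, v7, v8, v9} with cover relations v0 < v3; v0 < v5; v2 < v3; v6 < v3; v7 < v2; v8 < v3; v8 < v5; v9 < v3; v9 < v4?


A comparable pair {a,b} has a < b or b < a in the order.
Count unordered pairs where one element is strictly below the other.
Examples: {v0,v3}, {v0,v5}, {v2,v3}, {v2,v7}, ...
Total comparable pairs: 10


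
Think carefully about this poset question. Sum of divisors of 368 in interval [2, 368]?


Interval [2,368] in divisors of 368: [2, 4, 8, 16, 46, 92, 184, 368]
Sum = 720


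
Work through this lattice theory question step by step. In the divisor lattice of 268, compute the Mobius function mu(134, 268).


In a divisor lattice, mu(a,b) = mu(b/a) where mu is the classical Mobius function.
b/a = 268/134 = 2
Prime factorization of 2: primes [2]
2 is squarefree with 1 prime factor(s), so mu(2) = (-1)^1 = -1


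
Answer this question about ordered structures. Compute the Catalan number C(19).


C(n) = C(2n, n) / (n+1).
C(38, 19) = 35345263800
C(19) = 35345263800 / 20 = 1767263190


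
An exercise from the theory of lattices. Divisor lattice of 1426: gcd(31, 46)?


Meet=gcd.
gcd(31,46)=1


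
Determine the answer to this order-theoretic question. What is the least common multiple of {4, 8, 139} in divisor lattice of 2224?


In a divisor lattice, join = lcm (least common multiple).
Compute lcm iteratively: start with first element, then lcm(current, next).
Elements: [4, 8, 139]
lcm(4,8) = 8
lcm(8,139) = 1112
Final lcm = 1112


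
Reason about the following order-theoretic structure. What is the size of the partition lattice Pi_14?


B(n) = number of set partitions of an n-element set.
B(n) satisfies the recurrence: B(n+1) = sum_k C(n,k)*B(k).
B(14) = 190899322


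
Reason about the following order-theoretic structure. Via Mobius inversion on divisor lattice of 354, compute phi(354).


phi(n) = n * prod_{p|n} (1 - 1/p).
Prime divisors of 354: [2, 3, 59]
phi(354) = 354 * (1 - 1/2) * (1 - 1/3) * (1 - 1/59)
phi(354) = 116


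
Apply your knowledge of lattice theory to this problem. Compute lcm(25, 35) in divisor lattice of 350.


In a divisor lattice, join = lcm (least common multiple).
gcd(25,35) = 5
lcm(25,35) = 25*35/gcd = 875/5 = 175


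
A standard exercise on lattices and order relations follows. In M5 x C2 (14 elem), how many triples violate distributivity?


Distributive law: a ^ (b v c) = (a ^ b) v (a ^ c).
Check all 14^3 = 2744 ordered triples (a,b,c).
  e.g. a=(a1,0), b=(a2,0), c=(a3,0): lhs=(a1,0) != rhs=(0,0)
  e.g. a=(a1,0), b=(a2,0), c=(a3,1): lhs=(a1,0) != rhs=(0,0)
Total violating triples: 480


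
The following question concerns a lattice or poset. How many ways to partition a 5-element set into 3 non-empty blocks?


S(n,k) = k*S(n-1,k) + S(n-1,k-1).
S(4,3) = 6, S(4,2) = 7
S(5,3) = 3*6 + 7 = 18 + 7
S(5,3) = 25


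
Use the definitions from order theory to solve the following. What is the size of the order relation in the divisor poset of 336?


The order relation is {(a,b) : a <= b}, reflexive so it includes (a,a).
Examples: (1,1), (1,112), (1,12), (1,14), (1,16), ...
Total ordered pairs: 135


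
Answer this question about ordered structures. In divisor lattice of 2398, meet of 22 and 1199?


In a divisor lattice, meet = gcd (greatest common divisor).
By Euclidean algorithm or factoring: gcd(22,1199) = 11


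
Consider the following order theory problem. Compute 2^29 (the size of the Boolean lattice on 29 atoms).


Power set = 2^n.
2^29 = 536870912


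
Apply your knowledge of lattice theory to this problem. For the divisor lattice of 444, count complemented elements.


An element a is complemented if some b has a meet b = bottom, a join b = top.
a is complemented iff gcd(a, n/a)=1, i.e. a is a unitary divisor of 444.
Complemented elements: 1, 3, 4, 12, 37, 111, ... (2 more)
Count: 8


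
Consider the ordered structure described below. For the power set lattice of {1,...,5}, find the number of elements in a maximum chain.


A chain is a totally ordered subset; we count the number of elements in a maximum chain.
Compute, for each element x, the size of the longest chain ending at x:
  {}: 1
  {1}: 2
  {2}: 2
  {3}: 2
  {4}: 2
  {5}: 2
  ...
A maximum chain: {} < {1} < {1,2} < {1,2,3} < {1,2,3,4} < {1,2,3,4,5}
Number of elements in the longest chain: 6


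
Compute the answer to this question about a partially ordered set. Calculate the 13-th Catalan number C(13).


C(n) = C(2n, n) / (n+1).
C(26, 13) = 10400600
C(13) = 10400600 / 14 = 742900


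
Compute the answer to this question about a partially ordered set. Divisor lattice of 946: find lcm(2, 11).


In a divisor lattice, join = lcm (least common multiple).
gcd(2,11) = 1
lcm(2,11) = 2*11/gcd = 22/1 = 22


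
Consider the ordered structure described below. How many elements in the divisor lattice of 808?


Divisors of 808: [1, 2, 4, 8, 101, 202, 404, 808]
Count: 8


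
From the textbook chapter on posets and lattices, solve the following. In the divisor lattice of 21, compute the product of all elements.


Divisors of 21: [1, 3, 7, 21]
Product = n^(d(n)/2) = 21^(4/2)
Product = 441


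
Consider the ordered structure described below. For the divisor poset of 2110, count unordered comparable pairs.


A comparable pair {a,b} has a < b or b < a in the order.
Count unordered pairs where one element is strictly below the other.
Examples: {1,2}, {1,5}, {1,10}, {1,211}, ...
Total comparable pairs: 19


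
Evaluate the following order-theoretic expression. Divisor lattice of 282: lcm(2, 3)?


Join=lcm.
gcd(2,3)=1
lcm=6


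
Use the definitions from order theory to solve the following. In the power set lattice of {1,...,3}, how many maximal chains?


A maximal chain goes from the minimum element to a maximal element via cover relations.
Counting all min-to-max paths in the cover graph.
Total maximal chains: 6


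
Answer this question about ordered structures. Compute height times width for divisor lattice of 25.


Height = length of longest chain minus 1; width = size of largest antichain.
A maximum chain: 1 | 5 | 25  (height 2).
A maximum antichain: {1}  (width 1).
Product = 2 * 1 = 2


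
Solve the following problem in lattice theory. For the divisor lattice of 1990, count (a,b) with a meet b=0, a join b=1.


Complement pair (a,b): a meet b = bottom, a join b = top.
Here: gcd(a,b)=1 and lcm(a,b)=1990, i.e. a*b=1990 with a,b coprime.
Pairs found: (1,1990), (2,995), (5,398), (10,199), ... (4 more)
Total ordered pairs: 8


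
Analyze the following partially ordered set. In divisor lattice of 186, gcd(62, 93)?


Meet=gcd.
gcd(62,93)=31


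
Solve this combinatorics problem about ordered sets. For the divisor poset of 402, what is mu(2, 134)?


In a divisor lattice, mu(a,b) = mu(b/a) where mu is the classical Mobius function.
b/a = 134/2 = 67
Prime factorization of 67: primes [67]
67 is squarefree with 1 prime factor(s), so mu(67) = (-1)^1 = -1


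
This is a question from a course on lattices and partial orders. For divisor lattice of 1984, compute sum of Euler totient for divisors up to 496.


Divisors of 1984 up to 496: [1, 2, 4, 8, 16, 31, 32, 62, 64, 124, 248, 496]
phi values: [1, 1, 2, 4, 8, 30, 16, 30, 32, 60, 120, 240]
Sum = 544


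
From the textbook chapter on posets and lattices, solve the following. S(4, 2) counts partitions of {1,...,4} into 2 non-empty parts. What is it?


S(n,k) = k*S(n-1,k) + S(n-1,k-1).
S(3,2) = 3, S(3,1) = 1
S(4,2) = 2*3 + 1 = 6 + 1
S(4,2) = 7


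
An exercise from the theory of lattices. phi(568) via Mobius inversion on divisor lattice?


phi(n) = n * prod_{p|n} (1 - 1/p).
Prime divisors of 568: [2, 71]
phi(568) = 568 * (1 - 1/2) * (1 - 1/71)
phi(568) = 280


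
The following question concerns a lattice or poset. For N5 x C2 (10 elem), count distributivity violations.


Distributive law: a ^ (b v c) = (a ^ b) v (a ^ c).
Check all 10^3 = 1000 ordered triples (a,b,c).
  e.g. a=(b,0), b=(a,0), c=(c,0): lhs=(b,0) != rhs=(a,0)
  e.g. a=(b,0), b=(a,0), c=(c,1): lhs=(b,0) != rhs=(a,0)
Total violating triples: 16


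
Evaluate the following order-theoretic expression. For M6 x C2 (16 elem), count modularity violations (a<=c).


Modular law: if a <= c then a v (b ^ c) = (a v b) ^ c.
Check all triples (a,b,c) with a <= c among 16 elements.
This lattice is modular (diamonds M_m and their chain-products are modular).
Total violating triples: 0


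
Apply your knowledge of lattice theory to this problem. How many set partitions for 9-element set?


B(n) = number of set partitions of an n-element set.
B(n) satisfies the recurrence: B(n+1) = sum_k C(n,k)*B(k).
B(9) = 21147


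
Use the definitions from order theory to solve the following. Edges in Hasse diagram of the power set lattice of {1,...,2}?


A cover relation a -< b holds when a < b with no c strictly between.
Cover relations:
  {} -< {1}
  {} -< {2}
  {1} -< {1,2}
  {2} -< {1,2}
Total: 4


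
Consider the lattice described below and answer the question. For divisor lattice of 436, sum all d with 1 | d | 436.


Interval [1,436] in divisors of 436: [1, 2, 4, 109, 218, 436]
Sum = 770


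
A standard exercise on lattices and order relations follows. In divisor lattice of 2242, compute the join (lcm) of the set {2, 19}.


In a divisor lattice, join = lcm (least common multiple).
Compute lcm iteratively: start with first element, then lcm(current, next).
Elements: [2, 19]
lcm(2,19) = 38
Final lcm = 38


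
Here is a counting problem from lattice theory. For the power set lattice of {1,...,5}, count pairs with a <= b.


The order relation is {(a,b) : a <= b}, reflexive so it includes (a,a).
Examples: ({},{}), ({},{1,2}), ({},{1,2,3}), ({},{1,2,3,4}), ({},{1,2,3,4,5}), ...
Total ordered pairs: 243


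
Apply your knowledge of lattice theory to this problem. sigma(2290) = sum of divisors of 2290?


sigma(n) = sum of divisors.
Divisors of 2290: [1, 2, 5, 10, 229, 458, 1145, 2290]
Sum = 4140


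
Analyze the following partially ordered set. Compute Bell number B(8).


B(n) = number of set partitions of an n-element set.
B(n) satisfies the recurrence: B(n+1) = sum_k C(n,k)*B(k).
B(8) = 4140


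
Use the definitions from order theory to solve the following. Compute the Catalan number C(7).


C(n) = C(2n, n) / (n+1).
C(14, 7) = 3432
C(7) = 3432 / 8 = 429


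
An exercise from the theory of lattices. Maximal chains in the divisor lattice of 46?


A maximal chain goes from the minimum element to a maximal element via cover relations.
Counting all min-to-max paths in the cover graph.
Total maximal chains: 2
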